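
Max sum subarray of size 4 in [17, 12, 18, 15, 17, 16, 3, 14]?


[0:4]: 62
[1:5]: 62
[2:6]: 66
[3:7]: 51
[4:8]: 50

Max: 66 at [2:6]


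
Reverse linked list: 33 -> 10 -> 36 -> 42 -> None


Step 1: curr=33, set curr.next=prev(None) | reversed so far: 33
Step 2: curr=10, set curr.next=prev(33) | reversed so far: 10 -> 33
Step 3: curr=36, set curr.next=prev(10) | reversed so far: 36 -> 10 -> 33
Step 4: curr=42, set curr.next=prev(36) | reversed so far: 42 -> 36 -> 10 -> 33

42 -> 36 -> 10 -> 33 -> None


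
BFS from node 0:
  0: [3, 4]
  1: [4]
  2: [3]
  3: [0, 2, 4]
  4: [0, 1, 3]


Visit 0, enqueue [3, 4]
Visit 3, enqueue [2]
Visit 4, enqueue [1]
Visit 2, enqueue []
Visit 1, enqueue []

BFS order: [0, 3, 4, 2, 1]


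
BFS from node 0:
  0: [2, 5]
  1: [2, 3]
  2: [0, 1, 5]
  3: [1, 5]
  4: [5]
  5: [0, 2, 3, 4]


Visit 0, enqueue [2, 5]
Visit 2, enqueue [1]
Visit 5, enqueue [3, 4]
Visit 1, enqueue []
Visit 3, enqueue []
Visit 4, enqueue []

BFS order: [0, 2, 5, 1, 3, 4]


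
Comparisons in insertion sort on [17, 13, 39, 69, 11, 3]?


Algorithm: insertion sort
Input: [17, 13, 39, 69, 11, 3]
Sorted: [3, 11, 13, 17, 39, 69]

12


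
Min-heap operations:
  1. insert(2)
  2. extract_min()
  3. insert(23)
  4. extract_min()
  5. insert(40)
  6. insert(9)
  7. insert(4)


insert(2) -> [2]
extract_min()->2, []
insert(23) -> [23]
extract_min()->23, []
insert(40) -> [40]
insert(9) -> [9, 40]
insert(4) -> [4, 40, 9]

Final heap: [4, 40, 9]


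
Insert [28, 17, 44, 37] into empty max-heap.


Insert 28: [28]
Insert 17: [28, 17]
Insert 44: [44, 17, 28]
Insert 37: [44, 37, 28, 17]

Final heap: [44, 37, 28, 17]


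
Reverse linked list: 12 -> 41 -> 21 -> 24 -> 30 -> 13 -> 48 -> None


Step 1: curr=12, set curr.next=prev(None) | reversed so far: 12
Step 2: curr=41, set curr.next=prev(12) | reversed so far: 41 -> 12
Step 3: curr=21, set curr.next=prev(41) | reversed so far: 21 -> 41 -> 12
Step 4: curr=24, set curr.next=prev(21) | reversed so far: 24 -> 21 -> 41 -> 12
Step 5: curr=30, set curr.next=prev(24) | reversed so far: 30 -> 24 -> 21 -> 41 -> 12
Step 6: curr=13, set curr.next=prev(30) | reversed so far: 13 -> 30 -> 24 -> 21 -> 41 -> 12
Step 7: curr=48, set curr.next=prev(13) | reversed so far: 48 -> 13 -> 30 -> 24 -> 21 -> 41 -> 12

48 -> 13 -> 30 -> 24 -> 21 -> 41 -> 12 -> None


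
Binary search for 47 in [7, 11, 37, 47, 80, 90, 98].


Step 1: lo=0, hi=6, mid=3, val=47

Found at index 3


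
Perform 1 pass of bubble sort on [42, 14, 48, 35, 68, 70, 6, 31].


Initial: [42, 14, 48, 35, 68, 70, 6, 31]
Pass 1: [14, 42, 35, 48, 68, 6, 31, 70] (4 swaps)

After 1 pass: [14, 42, 35, 48, 68, 6, 31, 70]


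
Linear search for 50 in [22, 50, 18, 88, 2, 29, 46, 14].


i=0: 22!=50
i=1: 50==50 found!

Found at 1, 2 comps


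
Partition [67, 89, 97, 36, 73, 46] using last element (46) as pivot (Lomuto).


Pivot: 46
  36 <= 46: swap -> [36, 89, 97, 67, 73, 46]
Place pivot at 1: [36, 46, 97, 67, 73, 89]

Partitioned: [36, 46, 97, 67, 73, 89]


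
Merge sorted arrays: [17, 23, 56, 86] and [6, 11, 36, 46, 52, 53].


Take 6 from B
Take 11 from B
Take 17 from A
Take 23 from A
Take 36 from B
Take 46 from B
Take 52 from B
Take 53 from B

Merged: [6, 11, 17, 23, 36, 46, 52, 53, 56, 86]


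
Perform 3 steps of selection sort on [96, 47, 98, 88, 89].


Initial: [96, 47, 98, 88, 89]
Step 1: min=47 at 1
  Swap: [47, 96, 98, 88, 89]
Step 2: min=88 at 3
  Swap: [47, 88, 98, 96, 89]
Step 3: min=89 at 4
  Swap: [47, 88, 89, 96, 98]

After 3 steps: [47, 88, 89, 96, 98]


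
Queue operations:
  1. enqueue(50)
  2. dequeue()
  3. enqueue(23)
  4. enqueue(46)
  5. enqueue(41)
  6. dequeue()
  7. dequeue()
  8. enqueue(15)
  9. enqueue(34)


enqueue(50) -> [50]
dequeue()->50, []
enqueue(23) -> [23]
enqueue(46) -> [23, 46]
enqueue(41) -> [23, 46, 41]
dequeue()->23, [46, 41]
dequeue()->46, [41]
enqueue(15) -> [41, 15]
enqueue(34) -> [41, 15, 34]

Final queue: [41, 15, 34]


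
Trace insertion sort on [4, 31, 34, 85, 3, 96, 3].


Initial: [4, 31, 34, 85, 3, 96, 3]
Insert 31: [4, 31, 34, 85, 3, 96, 3]
Insert 34: [4, 31, 34, 85, 3, 96, 3]
Insert 85: [4, 31, 34, 85, 3, 96, 3]
Insert 3: [3, 4, 31, 34, 85, 96, 3]
Insert 96: [3, 4, 31, 34, 85, 96, 3]
Insert 3: [3, 3, 4, 31, 34, 85, 96]

Sorted: [3, 3, 4, 31, 34, 85, 96]


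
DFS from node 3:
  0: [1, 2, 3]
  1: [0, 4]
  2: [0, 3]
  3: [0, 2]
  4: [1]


Visit 3, push [2, 0]
Visit 0, push [2, 1]
Visit 1, push [4]
Visit 4, push []
Visit 2, push []

DFS order: [3, 0, 1, 4, 2]


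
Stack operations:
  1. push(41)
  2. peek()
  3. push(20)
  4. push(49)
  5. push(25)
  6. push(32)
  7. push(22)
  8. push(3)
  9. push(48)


push(41) -> [41]
peek()->41
push(20) -> [41, 20]
push(49) -> [41, 20, 49]
push(25) -> [41, 20, 49, 25]
push(32) -> [41, 20, 49, 25, 32]
push(22) -> [41, 20, 49, 25, 32, 22]
push(3) -> [41, 20, 49, 25, 32, 22, 3]
push(48) -> [41, 20, 49, 25, 32, 22, 3, 48]

Final stack: [41, 20, 49, 25, 32, 22, 3, 48]


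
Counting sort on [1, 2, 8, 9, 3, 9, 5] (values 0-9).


Input: [1, 2, 8, 9, 3, 9, 5]
Counts: [0, 1, 1, 1, 0, 1, 0, 0, 1, 2]

Sorted: [1, 2, 3, 5, 8, 9, 9]


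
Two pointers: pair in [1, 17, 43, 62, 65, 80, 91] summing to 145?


lo=0(1)+hi=6(91)=92
lo=1(17)+hi=6(91)=108
lo=2(43)+hi=6(91)=134
lo=3(62)+hi=6(91)=153
lo=3(62)+hi=5(80)=142
lo=4(65)+hi=5(80)=145

Yes: 65+80=145


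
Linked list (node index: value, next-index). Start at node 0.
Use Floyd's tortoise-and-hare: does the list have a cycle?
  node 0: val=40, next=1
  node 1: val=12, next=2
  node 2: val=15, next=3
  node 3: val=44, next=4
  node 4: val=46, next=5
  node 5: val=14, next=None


Floyd's tortoise (slow, +1) and hare (fast, +2):
  init: slow=0, fast=0
  step 1: slow=1, fast=2
  step 2: slow=2, fast=4
  step 3: fast 4->5->None, no cycle

Cycle: no


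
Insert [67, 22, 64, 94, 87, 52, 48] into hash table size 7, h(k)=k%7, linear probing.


Insert 67: h=4 -> slot 4
Insert 22: h=1 -> slot 1
Insert 64: h=1, 1 probes -> slot 2
Insert 94: h=3 -> slot 3
Insert 87: h=3, 2 probes -> slot 5
Insert 52: h=3, 3 probes -> slot 6
Insert 48: h=6, 1 probes -> slot 0

Table: [48, 22, 64, 94, 67, 87, 52]


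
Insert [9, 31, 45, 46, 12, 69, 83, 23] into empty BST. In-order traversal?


Insert 9: root
Insert 31: R from 9
Insert 45: R from 9 -> R from 31
Insert 46: R from 9 -> R from 31 -> R from 45
Insert 12: R from 9 -> L from 31
Insert 69: R from 9 -> R from 31 -> R from 45 -> R from 46
Insert 83: R from 9 -> R from 31 -> R from 45 -> R from 46 -> R from 69
Insert 23: R from 9 -> L from 31 -> R from 12

In-order: [9, 12, 23, 31, 45, 46, 69, 83]


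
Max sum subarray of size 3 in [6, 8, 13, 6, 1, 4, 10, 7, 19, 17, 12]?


[0:3]: 27
[1:4]: 27
[2:5]: 20
[3:6]: 11
[4:7]: 15
[5:8]: 21
[6:9]: 36
[7:10]: 43
[8:11]: 48

Max: 48 at [8:11]


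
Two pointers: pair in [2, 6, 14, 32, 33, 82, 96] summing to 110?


lo=0(2)+hi=6(96)=98
lo=1(6)+hi=6(96)=102
lo=2(14)+hi=6(96)=110

Yes: 14+96=110


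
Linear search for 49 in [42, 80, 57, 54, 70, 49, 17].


i=0: 42!=49
i=1: 80!=49
i=2: 57!=49
i=3: 54!=49
i=4: 70!=49
i=5: 49==49 found!

Found at 5, 6 comps


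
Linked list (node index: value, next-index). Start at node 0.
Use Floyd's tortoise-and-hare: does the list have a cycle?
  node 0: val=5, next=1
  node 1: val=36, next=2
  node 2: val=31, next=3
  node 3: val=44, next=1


Floyd's tortoise (slow, +1) and hare (fast, +2):
  init: slow=0, fast=0
  step 1: slow=1, fast=2
  step 2: slow=2, fast=1
  step 3: slow=3, fast=3
  slow == fast at node 3: cycle detected

Cycle: yes


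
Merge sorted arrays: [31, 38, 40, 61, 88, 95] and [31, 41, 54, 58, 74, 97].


Take 31 from A
Take 31 from B
Take 38 from A
Take 40 from A
Take 41 from B
Take 54 from B
Take 58 from B
Take 61 from A
Take 74 from B
Take 88 from A
Take 95 from A

Merged: [31, 31, 38, 40, 41, 54, 58, 61, 74, 88, 95, 97]


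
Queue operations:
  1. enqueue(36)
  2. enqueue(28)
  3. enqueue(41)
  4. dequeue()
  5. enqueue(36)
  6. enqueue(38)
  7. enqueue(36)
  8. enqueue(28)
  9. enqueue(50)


enqueue(36) -> [36]
enqueue(28) -> [36, 28]
enqueue(41) -> [36, 28, 41]
dequeue()->36, [28, 41]
enqueue(36) -> [28, 41, 36]
enqueue(38) -> [28, 41, 36, 38]
enqueue(36) -> [28, 41, 36, 38, 36]
enqueue(28) -> [28, 41, 36, 38, 36, 28]
enqueue(50) -> [28, 41, 36, 38, 36, 28, 50]

Final queue: [28, 41, 36, 38, 36, 28, 50]


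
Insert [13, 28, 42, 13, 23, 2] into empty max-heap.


Insert 13: [13]
Insert 28: [28, 13]
Insert 42: [42, 13, 28]
Insert 13: [42, 13, 28, 13]
Insert 23: [42, 23, 28, 13, 13]
Insert 2: [42, 23, 28, 13, 13, 2]

Final heap: [42, 23, 28, 13, 13, 2]


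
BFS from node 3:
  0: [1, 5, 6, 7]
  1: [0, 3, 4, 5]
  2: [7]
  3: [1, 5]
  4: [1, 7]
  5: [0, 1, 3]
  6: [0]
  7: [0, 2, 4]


Visit 3, enqueue [1, 5]
Visit 1, enqueue [0, 4]
Visit 5, enqueue []
Visit 0, enqueue [6, 7]
Visit 4, enqueue []
Visit 6, enqueue []
Visit 7, enqueue [2]
Visit 2, enqueue []

BFS order: [3, 1, 5, 0, 4, 6, 7, 2]


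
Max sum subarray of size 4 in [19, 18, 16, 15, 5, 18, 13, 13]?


[0:4]: 68
[1:5]: 54
[2:6]: 54
[3:7]: 51
[4:8]: 49

Max: 68 at [0:4]


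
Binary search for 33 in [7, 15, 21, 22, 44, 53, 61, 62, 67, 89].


Step 1: lo=0, hi=9, mid=4, val=44
Step 2: lo=0, hi=3, mid=1, val=15
Step 3: lo=2, hi=3, mid=2, val=21
Step 4: lo=3, hi=3, mid=3, val=22

Not found


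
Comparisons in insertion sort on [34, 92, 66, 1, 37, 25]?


Algorithm: insertion sort
Input: [34, 92, 66, 1, 37, 25]
Sorted: [1, 25, 34, 37, 66, 92]

14


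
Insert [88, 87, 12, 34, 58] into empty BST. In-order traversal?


Insert 88: root
Insert 87: L from 88
Insert 12: L from 88 -> L from 87
Insert 34: L from 88 -> L from 87 -> R from 12
Insert 58: L from 88 -> L from 87 -> R from 12 -> R from 34

In-order: [12, 34, 58, 87, 88]


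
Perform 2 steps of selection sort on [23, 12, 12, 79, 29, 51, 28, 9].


Initial: [23, 12, 12, 79, 29, 51, 28, 9]
Step 1: min=9 at 7
  Swap: [9, 12, 12, 79, 29, 51, 28, 23]
Step 2: min=12 at 1
  Swap: [9, 12, 12, 79, 29, 51, 28, 23]

After 2 steps: [9, 12, 12, 79, 29, 51, 28, 23]


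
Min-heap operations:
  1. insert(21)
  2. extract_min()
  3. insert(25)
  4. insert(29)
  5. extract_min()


insert(21) -> [21]
extract_min()->21, []
insert(25) -> [25]
insert(29) -> [25, 29]
extract_min()->25, [29]

Final heap: [29]


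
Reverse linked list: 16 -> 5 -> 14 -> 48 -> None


Step 1: curr=16, set curr.next=prev(None) | reversed so far: 16
Step 2: curr=5, set curr.next=prev(16) | reversed so far: 5 -> 16
Step 3: curr=14, set curr.next=prev(5) | reversed so far: 14 -> 5 -> 16
Step 4: curr=48, set curr.next=prev(14) | reversed so far: 48 -> 14 -> 5 -> 16

48 -> 14 -> 5 -> 16 -> None


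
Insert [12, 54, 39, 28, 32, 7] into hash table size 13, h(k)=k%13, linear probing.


Insert 12: h=12 -> slot 12
Insert 54: h=2 -> slot 2
Insert 39: h=0 -> slot 0
Insert 28: h=2, 1 probes -> slot 3
Insert 32: h=6 -> slot 6
Insert 7: h=7 -> slot 7

Table: [39, None, 54, 28, None, None, 32, 7, None, None, None, None, 12]


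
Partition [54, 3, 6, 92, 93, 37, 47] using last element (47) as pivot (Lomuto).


Pivot: 47
  3 <= 47: swap -> [3, 54, 6, 92, 93, 37, 47]
  6 <= 47: swap -> [3, 6, 54, 92, 93, 37, 47]
  37 <= 47: swap -> [3, 6, 37, 92, 93, 54, 47]
Place pivot at 3: [3, 6, 37, 47, 93, 54, 92]

Partitioned: [3, 6, 37, 47, 93, 54, 92]


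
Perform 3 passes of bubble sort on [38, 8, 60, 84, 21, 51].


Initial: [38, 8, 60, 84, 21, 51]
Pass 1: [8, 38, 60, 21, 51, 84] (3 swaps)
Pass 2: [8, 38, 21, 51, 60, 84] (2 swaps)
Pass 3: [8, 21, 38, 51, 60, 84] (1 swaps)

After 3 passes: [8, 21, 38, 51, 60, 84]


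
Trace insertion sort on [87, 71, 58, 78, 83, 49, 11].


Initial: [87, 71, 58, 78, 83, 49, 11]
Insert 71: [71, 87, 58, 78, 83, 49, 11]
Insert 58: [58, 71, 87, 78, 83, 49, 11]
Insert 78: [58, 71, 78, 87, 83, 49, 11]
Insert 83: [58, 71, 78, 83, 87, 49, 11]
Insert 49: [49, 58, 71, 78, 83, 87, 11]
Insert 11: [11, 49, 58, 71, 78, 83, 87]

Sorted: [11, 49, 58, 71, 78, 83, 87]


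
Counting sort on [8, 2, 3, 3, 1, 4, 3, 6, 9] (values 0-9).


Input: [8, 2, 3, 3, 1, 4, 3, 6, 9]
Counts: [0, 1, 1, 3, 1, 0, 1, 0, 1, 1]

Sorted: [1, 2, 3, 3, 3, 4, 6, 8, 9]


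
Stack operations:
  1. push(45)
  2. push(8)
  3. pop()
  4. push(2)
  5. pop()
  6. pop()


push(45) -> [45]
push(8) -> [45, 8]
pop()->8, [45]
push(2) -> [45, 2]
pop()->2, [45]
pop()->45, []

Final stack: []


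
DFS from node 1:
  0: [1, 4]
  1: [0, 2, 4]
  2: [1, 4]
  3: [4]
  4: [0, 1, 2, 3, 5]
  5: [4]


Visit 1, push [4, 2, 0]
Visit 0, push [4]
Visit 4, push [5, 3, 2]
Visit 2, push []
Visit 3, push []
Visit 5, push []

DFS order: [1, 0, 4, 2, 3, 5]


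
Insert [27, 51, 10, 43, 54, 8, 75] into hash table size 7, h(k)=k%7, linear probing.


Insert 27: h=6 -> slot 6
Insert 51: h=2 -> slot 2
Insert 10: h=3 -> slot 3
Insert 43: h=1 -> slot 1
Insert 54: h=5 -> slot 5
Insert 8: h=1, 3 probes -> slot 4
Insert 75: h=5, 2 probes -> slot 0

Table: [75, 43, 51, 10, 8, 54, 27]


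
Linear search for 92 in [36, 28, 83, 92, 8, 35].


i=0: 36!=92
i=1: 28!=92
i=2: 83!=92
i=3: 92==92 found!

Found at 3, 4 comps


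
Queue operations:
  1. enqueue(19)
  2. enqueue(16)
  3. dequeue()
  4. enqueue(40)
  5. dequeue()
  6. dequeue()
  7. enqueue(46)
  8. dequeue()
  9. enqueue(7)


enqueue(19) -> [19]
enqueue(16) -> [19, 16]
dequeue()->19, [16]
enqueue(40) -> [16, 40]
dequeue()->16, [40]
dequeue()->40, []
enqueue(46) -> [46]
dequeue()->46, []
enqueue(7) -> [7]

Final queue: [7]


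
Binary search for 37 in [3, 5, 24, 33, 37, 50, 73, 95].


Step 1: lo=0, hi=7, mid=3, val=33
Step 2: lo=4, hi=7, mid=5, val=50
Step 3: lo=4, hi=4, mid=4, val=37

Found at index 4


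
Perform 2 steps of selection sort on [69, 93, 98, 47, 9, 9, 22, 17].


Initial: [69, 93, 98, 47, 9, 9, 22, 17]
Step 1: min=9 at 4
  Swap: [9, 93, 98, 47, 69, 9, 22, 17]
Step 2: min=9 at 5
  Swap: [9, 9, 98, 47, 69, 93, 22, 17]

After 2 steps: [9, 9, 98, 47, 69, 93, 22, 17]


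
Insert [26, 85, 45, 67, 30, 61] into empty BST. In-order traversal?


Insert 26: root
Insert 85: R from 26
Insert 45: R from 26 -> L from 85
Insert 67: R from 26 -> L from 85 -> R from 45
Insert 30: R from 26 -> L from 85 -> L from 45
Insert 61: R from 26 -> L from 85 -> R from 45 -> L from 67

In-order: [26, 30, 45, 61, 67, 85]


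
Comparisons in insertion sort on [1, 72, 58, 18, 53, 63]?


Algorithm: insertion sort
Input: [1, 72, 58, 18, 53, 63]
Sorted: [1, 18, 53, 58, 63, 72]

11


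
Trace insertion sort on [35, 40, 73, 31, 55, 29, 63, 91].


Initial: [35, 40, 73, 31, 55, 29, 63, 91]
Insert 40: [35, 40, 73, 31, 55, 29, 63, 91]
Insert 73: [35, 40, 73, 31, 55, 29, 63, 91]
Insert 31: [31, 35, 40, 73, 55, 29, 63, 91]
Insert 55: [31, 35, 40, 55, 73, 29, 63, 91]
Insert 29: [29, 31, 35, 40, 55, 73, 63, 91]
Insert 63: [29, 31, 35, 40, 55, 63, 73, 91]
Insert 91: [29, 31, 35, 40, 55, 63, 73, 91]

Sorted: [29, 31, 35, 40, 55, 63, 73, 91]


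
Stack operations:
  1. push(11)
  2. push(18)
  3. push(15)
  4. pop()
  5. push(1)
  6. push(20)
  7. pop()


push(11) -> [11]
push(18) -> [11, 18]
push(15) -> [11, 18, 15]
pop()->15, [11, 18]
push(1) -> [11, 18, 1]
push(20) -> [11, 18, 1, 20]
pop()->20, [11, 18, 1]

Final stack: [11, 18, 1]


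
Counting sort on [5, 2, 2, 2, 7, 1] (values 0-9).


Input: [5, 2, 2, 2, 7, 1]
Counts: [0, 1, 3, 0, 0, 1, 0, 1, 0, 0]

Sorted: [1, 2, 2, 2, 5, 7]


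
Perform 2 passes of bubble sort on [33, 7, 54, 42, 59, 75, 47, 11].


Initial: [33, 7, 54, 42, 59, 75, 47, 11]
Pass 1: [7, 33, 42, 54, 59, 47, 11, 75] (4 swaps)
Pass 2: [7, 33, 42, 54, 47, 11, 59, 75] (2 swaps)

After 2 passes: [7, 33, 42, 54, 47, 11, 59, 75]


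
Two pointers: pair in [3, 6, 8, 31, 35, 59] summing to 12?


lo=0(3)+hi=5(59)=62
lo=0(3)+hi=4(35)=38
lo=0(3)+hi=3(31)=34
lo=0(3)+hi=2(8)=11
lo=1(6)+hi=2(8)=14

No pair found


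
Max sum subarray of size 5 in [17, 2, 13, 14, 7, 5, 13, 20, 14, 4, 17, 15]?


[0:5]: 53
[1:6]: 41
[2:7]: 52
[3:8]: 59
[4:9]: 59
[5:10]: 56
[6:11]: 68
[7:12]: 70

Max: 70 at [7:12]


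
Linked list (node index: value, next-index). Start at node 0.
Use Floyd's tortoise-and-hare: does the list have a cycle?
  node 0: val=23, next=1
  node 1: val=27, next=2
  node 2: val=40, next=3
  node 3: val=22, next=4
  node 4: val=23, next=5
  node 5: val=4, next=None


Floyd's tortoise (slow, +1) and hare (fast, +2):
  init: slow=0, fast=0
  step 1: slow=1, fast=2
  step 2: slow=2, fast=4
  step 3: fast 4->5->None, no cycle

Cycle: no


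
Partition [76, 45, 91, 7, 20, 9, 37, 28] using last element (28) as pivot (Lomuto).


Pivot: 28
  7 <= 28: swap -> [7, 45, 91, 76, 20, 9, 37, 28]
  20 <= 28: swap -> [7, 20, 91, 76, 45, 9, 37, 28]
  9 <= 28: swap -> [7, 20, 9, 76, 45, 91, 37, 28]
Place pivot at 3: [7, 20, 9, 28, 45, 91, 37, 76]

Partitioned: [7, 20, 9, 28, 45, 91, 37, 76]


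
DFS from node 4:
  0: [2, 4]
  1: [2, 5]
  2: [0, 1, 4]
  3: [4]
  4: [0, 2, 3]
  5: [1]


Visit 4, push [3, 2, 0]
Visit 0, push [2]
Visit 2, push [1]
Visit 1, push [5]
Visit 5, push []
Visit 3, push []

DFS order: [4, 0, 2, 1, 5, 3]


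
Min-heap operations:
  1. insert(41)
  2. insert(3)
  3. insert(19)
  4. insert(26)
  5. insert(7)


insert(41) -> [41]
insert(3) -> [3, 41]
insert(19) -> [3, 41, 19]
insert(26) -> [3, 26, 19, 41]
insert(7) -> [3, 7, 19, 41, 26]

Final heap: [3, 7, 19, 41, 26]


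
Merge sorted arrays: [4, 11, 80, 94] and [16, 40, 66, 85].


Take 4 from A
Take 11 from A
Take 16 from B
Take 40 from B
Take 66 from B
Take 80 from A
Take 85 from B

Merged: [4, 11, 16, 40, 66, 80, 85, 94]


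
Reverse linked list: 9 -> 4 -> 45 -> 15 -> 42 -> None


Step 1: curr=9, set curr.next=prev(None) | reversed so far: 9
Step 2: curr=4, set curr.next=prev(9) | reversed so far: 4 -> 9
Step 3: curr=45, set curr.next=prev(4) | reversed so far: 45 -> 4 -> 9
Step 4: curr=15, set curr.next=prev(45) | reversed so far: 15 -> 45 -> 4 -> 9
Step 5: curr=42, set curr.next=prev(15) | reversed so far: 42 -> 15 -> 45 -> 4 -> 9

42 -> 15 -> 45 -> 4 -> 9 -> None


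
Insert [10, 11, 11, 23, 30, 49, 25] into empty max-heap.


Insert 10: [10]
Insert 11: [11, 10]
Insert 11: [11, 10, 11]
Insert 23: [23, 11, 11, 10]
Insert 30: [30, 23, 11, 10, 11]
Insert 49: [49, 23, 30, 10, 11, 11]
Insert 25: [49, 23, 30, 10, 11, 11, 25]

Final heap: [49, 23, 30, 10, 11, 11, 25]


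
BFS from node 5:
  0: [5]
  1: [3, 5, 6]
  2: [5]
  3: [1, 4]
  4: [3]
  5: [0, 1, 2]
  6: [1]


Visit 5, enqueue [0, 1, 2]
Visit 0, enqueue []
Visit 1, enqueue [3, 6]
Visit 2, enqueue []
Visit 3, enqueue [4]
Visit 6, enqueue []
Visit 4, enqueue []

BFS order: [5, 0, 1, 2, 3, 6, 4]


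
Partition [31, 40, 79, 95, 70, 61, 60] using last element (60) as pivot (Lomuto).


Pivot: 60
  31 <= 60: advance i (no swap)
  40 <= 60: advance i (no swap)
Place pivot at 2: [31, 40, 60, 95, 70, 61, 79]

Partitioned: [31, 40, 60, 95, 70, 61, 79]


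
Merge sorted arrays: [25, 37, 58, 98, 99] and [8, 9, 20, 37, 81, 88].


Take 8 from B
Take 9 from B
Take 20 from B
Take 25 from A
Take 37 from A
Take 37 from B
Take 58 from A
Take 81 from B
Take 88 from B

Merged: [8, 9, 20, 25, 37, 37, 58, 81, 88, 98, 99]


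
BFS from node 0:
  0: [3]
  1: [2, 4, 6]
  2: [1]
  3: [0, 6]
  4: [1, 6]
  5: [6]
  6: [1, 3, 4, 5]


Visit 0, enqueue [3]
Visit 3, enqueue [6]
Visit 6, enqueue [1, 4, 5]
Visit 1, enqueue [2]
Visit 4, enqueue []
Visit 5, enqueue []
Visit 2, enqueue []

BFS order: [0, 3, 6, 1, 4, 5, 2]


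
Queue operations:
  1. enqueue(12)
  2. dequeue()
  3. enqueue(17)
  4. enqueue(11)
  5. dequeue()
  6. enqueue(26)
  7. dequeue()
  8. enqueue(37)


enqueue(12) -> [12]
dequeue()->12, []
enqueue(17) -> [17]
enqueue(11) -> [17, 11]
dequeue()->17, [11]
enqueue(26) -> [11, 26]
dequeue()->11, [26]
enqueue(37) -> [26, 37]

Final queue: [26, 37]


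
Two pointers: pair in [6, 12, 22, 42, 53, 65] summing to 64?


lo=0(6)+hi=5(65)=71
lo=0(6)+hi=4(53)=59
lo=1(12)+hi=4(53)=65
lo=1(12)+hi=3(42)=54
lo=2(22)+hi=3(42)=64

Yes: 22+42=64


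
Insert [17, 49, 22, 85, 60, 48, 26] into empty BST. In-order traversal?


Insert 17: root
Insert 49: R from 17
Insert 22: R from 17 -> L from 49
Insert 85: R from 17 -> R from 49
Insert 60: R from 17 -> R from 49 -> L from 85
Insert 48: R from 17 -> L from 49 -> R from 22
Insert 26: R from 17 -> L from 49 -> R from 22 -> L from 48

In-order: [17, 22, 26, 48, 49, 60, 85]


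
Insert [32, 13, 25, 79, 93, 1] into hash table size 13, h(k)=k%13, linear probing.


Insert 32: h=6 -> slot 6
Insert 13: h=0 -> slot 0
Insert 25: h=12 -> slot 12
Insert 79: h=1 -> slot 1
Insert 93: h=2 -> slot 2
Insert 1: h=1, 2 probes -> slot 3

Table: [13, 79, 93, 1, None, None, 32, None, None, None, None, None, 25]


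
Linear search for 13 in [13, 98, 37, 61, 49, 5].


i=0: 13==13 found!

Found at 0, 1 comps


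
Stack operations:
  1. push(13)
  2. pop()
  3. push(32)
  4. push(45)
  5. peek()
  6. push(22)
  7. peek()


push(13) -> [13]
pop()->13, []
push(32) -> [32]
push(45) -> [32, 45]
peek()->45
push(22) -> [32, 45, 22]
peek()->22

Final stack: [32, 45, 22]


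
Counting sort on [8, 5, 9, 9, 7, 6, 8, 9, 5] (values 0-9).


Input: [8, 5, 9, 9, 7, 6, 8, 9, 5]
Counts: [0, 0, 0, 0, 0, 2, 1, 1, 2, 3]

Sorted: [5, 5, 6, 7, 8, 8, 9, 9, 9]


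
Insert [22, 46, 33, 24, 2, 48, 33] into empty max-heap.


Insert 22: [22]
Insert 46: [46, 22]
Insert 33: [46, 22, 33]
Insert 24: [46, 24, 33, 22]
Insert 2: [46, 24, 33, 22, 2]
Insert 48: [48, 24, 46, 22, 2, 33]
Insert 33: [48, 24, 46, 22, 2, 33, 33]

Final heap: [48, 24, 46, 22, 2, 33, 33]


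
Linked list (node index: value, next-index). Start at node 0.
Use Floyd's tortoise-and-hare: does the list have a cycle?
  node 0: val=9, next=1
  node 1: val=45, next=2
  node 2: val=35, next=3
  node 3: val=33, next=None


Floyd's tortoise (slow, +1) and hare (fast, +2):
  init: slow=0, fast=0
  step 1: slow=1, fast=2
  step 2: fast 2->3->None, no cycle

Cycle: no


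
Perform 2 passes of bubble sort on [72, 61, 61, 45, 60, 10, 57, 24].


Initial: [72, 61, 61, 45, 60, 10, 57, 24]
Pass 1: [61, 61, 45, 60, 10, 57, 24, 72] (7 swaps)
Pass 2: [61, 45, 60, 10, 57, 24, 61, 72] (5 swaps)

After 2 passes: [61, 45, 60, 10, 57, 24, 61, 72]


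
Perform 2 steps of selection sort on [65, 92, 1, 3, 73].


Initial: [65, 92, 1, 3, 73]
Step 1: min=1 at 2
  Swap: [1, 92, 65, 3, 73]
Step 2: min=3 at 3
  Swap: [1, 3, 65, 92, 73]

After 2 steps: [1, 3, 65, 92, 73]


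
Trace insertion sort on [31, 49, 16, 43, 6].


Initial: [31, 49, 16, 43, 6]
Insert 49: [31, 49, 16, 43, 6]
Insert 16: [16, 31, 49, 43, 6]
Insert 43: [16, 31, 43, 49, 6]
Insert 6: [6, 16, 31, 43, 49]

Sorted: [6, 16, 31, 43, 49]


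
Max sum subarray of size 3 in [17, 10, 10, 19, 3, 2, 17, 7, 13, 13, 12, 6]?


[0:3]: 37
[1:4]: 39
[2:5]: 32
[3:6]: 24
[4:7]: 22
[5:8]: 26
[6:9]: 37
[7:10]: 33
[8:11]: 38
[9:12]: 31

Max: 39 at [1:4]


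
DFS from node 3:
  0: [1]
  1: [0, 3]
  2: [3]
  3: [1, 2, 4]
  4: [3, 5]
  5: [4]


Visit 3, push [4, 2, 1]
Visit 1, push [0]
Visit 0, push []
Visit 2, push []
Visit 4, push [5]
Visit 5, push []

DFS order: [3, 1, 0, 2, 4, 5]


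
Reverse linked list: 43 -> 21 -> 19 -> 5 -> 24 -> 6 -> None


Step 1: curr=43, set curr.next=prev(None) | reversed so far: 43
Step 2: curr=21, set curr.next=prev(43) | reversed so far: 21 -> 43
Step 3: curr=19, set curr.next=prev(21) | reversed so far: 19 -> 21 -> 43
Step 4: curr=5, set curr.next=prev(19) | reversed so far: 5 -> 19 -> 21 -> 43
Step 5: curr=24, set curr.next=prev(5) | reversed so far: 24 -> 5 -> 19 -> 21 -> 43
Step 6: curr=6, set curr.next=prev(24) | reversed so far: 6 -> 24 -> 5 -> 19 -> 21 -> 43

6 -> 24 -> 5 -> 19 -> 21 -> 43 -> None


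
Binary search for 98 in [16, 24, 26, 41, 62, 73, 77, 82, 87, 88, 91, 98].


Step 1: lo=0, hi=11, mid=5, val=73
Step 2: lo=6, hi=11, mid=8, val=87
Step 3: lo=9, hi=11, mid=10, val=91
Step 4: lo=11, hi=11, mid=11, val=98

Found at index 11


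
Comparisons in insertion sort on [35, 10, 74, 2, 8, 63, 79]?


Algorithm: insertion sort
Input: [35, 10, 74, 2, 8, 63, 79]
Sorted: [2, 8, 10, 35, 63, 74, 79]

12


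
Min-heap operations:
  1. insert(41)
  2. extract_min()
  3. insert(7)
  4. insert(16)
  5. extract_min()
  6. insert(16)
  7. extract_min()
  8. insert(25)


insert(41) -> [41]
extract_min()->41, []
insert(7) -> [7]
insert(16) -> [7, 16]
extract_min()->7, [16]
insert(16) -> [16, 16]
extract_min()->16, [16]
insert(25) -> [16, 25]

Final heap: [16, 25]


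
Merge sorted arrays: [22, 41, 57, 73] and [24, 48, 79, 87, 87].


Take 22 from A
Take 24 from B
Take 41 from A
Take 48 from B
Take 57 from A
Take 73 from A

Merged: [22, 24, 41, 48, 57, 73, 79, 87, 87]


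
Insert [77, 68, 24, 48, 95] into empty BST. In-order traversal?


Insert 77: root
Insert 68: L from 77
Insert 24: L from 77 -> L from 68
Insert 48: L from 77 -> L from 68 -> R from 24
Insert 95: R from 77

In-order: [24, 48, 68, 77, 95]


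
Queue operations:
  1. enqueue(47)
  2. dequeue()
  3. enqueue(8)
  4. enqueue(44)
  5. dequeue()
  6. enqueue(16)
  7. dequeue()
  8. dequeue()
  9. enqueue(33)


enqueue(47) -> [47]
dequeue()->47, []
enqueue(8) -> [8]
enqueue(44) -> [8, 44]
dequeue()->8, [44]
enqueue(16) -> [44, 16]
dequeue()->44, [16]
dequeue()->16, []
enqueue(33) -> [33]

Final queue: [33]


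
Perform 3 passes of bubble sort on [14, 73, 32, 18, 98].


Initial: [14, 73, 32, 18, 98]
Pass 1: [14, 32, 18, 73, 98] (2 swaps)
Pass 2: [14, 18, 32, 73, 98] (1 swaps)
Pass 3: [14, 18, 32, 73, 98] (0 swaps)

After 3 passes: [14, 18, 32, 73, 98]


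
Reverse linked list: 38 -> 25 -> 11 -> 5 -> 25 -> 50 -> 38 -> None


Step 1: curr=38, set curr.next=prev(None) | reversed so far: 38
Step 2: curr=25, set curr.next=prev(38) | reversed so far: 25 -> 38
Step 3: curr=11, set curr.next=prev(25) | reversed so far: 11 -> 25 -> 38
Step 4: curr=5, set curr.next=prev(11) | reversed so far: 5 -> 11 -> 25 -> 38
Step 5: curr=25, set curr.next=prev(5) | reversed so far: 25 -> 5 -> 11 -> 25 -> 38
Step 6: curr=50, set curr.next=prev(25) | reversed so far: 50 -> 25 -> 5 -> 11 -> 25 -> 38
Step 7: curr=38, set curr.next=prev(50) | reversed so far: 38 -> 50 -> 25 -> 5 -> 11 -> 25 -> 38

38 -> 50 -> 25 -> 5 -> 11 -> 25 -> 38 -> None


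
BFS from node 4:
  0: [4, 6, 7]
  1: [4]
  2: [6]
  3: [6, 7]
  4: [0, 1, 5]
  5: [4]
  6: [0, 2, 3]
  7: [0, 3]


Visit 4, enqueue [0, 1, 5]
Visit 0, enqueue [6, 7]
Visit 1, enqueue []
Visit 5, enqueue []
Visit 6, enqueue [2, 3]
Visit 7, enqueue []
Visit 2, enqueue []
Visit 3, enqueue []

BFS order: [4, 0, 1, 5, 6, 7, 2, 3]


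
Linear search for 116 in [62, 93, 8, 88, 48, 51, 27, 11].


i=0: 62!=116
i=1: 93!=116
i=2: 8!=116
i=3: 88!=116
i=4: 48!=116
i=5: 51!=116
i=6: 27!=116
i=7: 11!=116

Not found, 8 comps


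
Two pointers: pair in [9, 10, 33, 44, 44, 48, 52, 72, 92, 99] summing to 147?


lo=0(9)+hi=9(99)=108
lo=1(10)+hi=9(99)=109
lo=2(33)+hi=9(99)=132
lo=3(44)+hi=9(99)=143
lo=4(44)+hi=9(99)=143
lo=5(48)+hi=9(99)=147

Yes: 48+99=147


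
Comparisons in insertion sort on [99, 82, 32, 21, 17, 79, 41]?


Algorithm: insertion sort
Input: [99, 82, 32, 21, 17, 79, 41]
Sorted: [17, 21, 32, 41, 79, 82, 99]

17


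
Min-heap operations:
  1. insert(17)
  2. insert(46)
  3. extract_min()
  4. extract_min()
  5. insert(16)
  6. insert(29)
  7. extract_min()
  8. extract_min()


insert(17) -> [17]
insert(46) -> [17, 46]
extract_min()->17, [46]
extract_min()->46, []
insert(16) -> [16]
insert(29) -> [16, 29]
extract_min()->16, [29]
extract_min()->29, []

Final heap: []


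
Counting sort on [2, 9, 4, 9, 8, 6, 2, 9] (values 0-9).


Input: [2, 9, 4, 9, 8, 6, 2, 9]
Counts: [0, 0, 2, 0, 1, 0, 1, 0, 1, 3]

Sorted: [2, 2, 4, 6, 8, 9, 9, 9]


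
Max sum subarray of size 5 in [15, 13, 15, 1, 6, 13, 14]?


[0:5]: 50
[1:6]: 48
[2:7]: 49

Max: 50 at [0:5]


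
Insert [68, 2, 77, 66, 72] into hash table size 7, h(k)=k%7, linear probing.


Insert 68: h=5 -> slot 5
Insert 2: h=2 -> slot 2
Insert 77: h=0 -> slot 0
Insert 66: h=3 -> slot 3
Insert 72: h=2, 2 probes -> slot 4

Table: [77, None, 2, 66, 72, 68, None]


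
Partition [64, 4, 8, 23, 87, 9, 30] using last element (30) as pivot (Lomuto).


Pivot: 30
  4 <= 30: swap -> [4, 64, 8, 23, 87, 9, 30]
  8 <= 30: swap -> [4, 8, 64, 23, 87, 9, 30]
  23 <= 30: swap -> [4, 8, 23, 64, 87, 9, 30]
  9 <= 30: swap -> [4, 8, 23, 9, 87, 64, 30]
Place pivot at 4: [4, 8, 23, 9, 30, 64, 87]

Partitioned: [4, 8, 23, 9, 30, 64, 87]


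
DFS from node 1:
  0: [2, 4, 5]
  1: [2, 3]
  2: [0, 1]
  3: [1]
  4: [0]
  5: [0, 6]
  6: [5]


Visit 1, push [3, 2]
Visit 2, push [0]
Visit 0, push [5, 4]
Visit 4, push []
Visit 5, push [6]
Visit 6, push []
Visit 3, push []

DFS order: [1, 2, 0, 4, 5, 6, 3]


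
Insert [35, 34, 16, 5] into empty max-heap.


Insert 35: [35]
Insert 34: [35, 34]
Insert 16: [35, 34, 16]
Insert 5: [35, 34, 16, 5]

Final heap: [35, 34, 16, 5]


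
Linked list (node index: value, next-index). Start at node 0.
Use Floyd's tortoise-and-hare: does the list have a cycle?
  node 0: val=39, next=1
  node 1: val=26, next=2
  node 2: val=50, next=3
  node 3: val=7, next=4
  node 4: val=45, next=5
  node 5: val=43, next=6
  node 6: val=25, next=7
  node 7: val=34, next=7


Floyd's tortoise (slow, +1) and hare (fast, +2):
  init: slow=0, fast=0
  step 1: slow=1, fast=2
  step 2: slow=2, fast=4
  step 3: slow=3, fast=6
  step 4: slow=4, fast=7
  step 5: slow=5, fast=7
  step 6: slow=6, fast=7
  step 7: slow=7, fast=7
  slow == fast at node 7: cycle detected

Cycle: yes


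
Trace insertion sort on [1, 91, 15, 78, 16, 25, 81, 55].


Initial: [1, 91, 15, 78, 16, 25, 81, 55]
Insert 91: [1, 91, 15, 78, 16, 25, 81, 55]
Insert 15: [1, 15, 91, 78, 16, 25, 81, 55]
Insert 78: [1, 15, 78, 91, 16, 25, 81, 55]
Insert 16: [1, 15, 16, 78, 91, 25, 81, 55]
Insert 25: [1, 15, 16, 25, 78, 91, 81, 55]
Insert 81: [1, 15, 16, 25, 78, 81, 91, 55]
Insert 55: [1, 15, 16, 25, 55, 78, 81, 91]

Sorted: [1, 15, 16, 25, 55, 78, 81, 91]


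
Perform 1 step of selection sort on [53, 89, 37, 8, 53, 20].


Initial: [53, 89, 37, 8, 53, 20]
Step 1: min=8 at 3
  Swap: [8, 89, 37, 53, 53, 20]

After 1 step: [8, 89, 37, 53, 53, 20]


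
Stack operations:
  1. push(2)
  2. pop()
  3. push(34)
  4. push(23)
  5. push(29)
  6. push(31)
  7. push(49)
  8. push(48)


push(2) -> [2]
pop()->2, []
push(34) -> [34]
push(23) -> [34, 23]
push(29) -> [34, 23, 29]
push(31) -> [34, 23, 29, 31]
push(49) -> [34, 23, 29, 31, 49]
push(48) -> [34, 23, 29, 31, 49, 48]

Final stack: [34, 23, 29, 31, 49, 48]


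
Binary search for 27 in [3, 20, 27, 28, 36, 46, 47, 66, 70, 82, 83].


Step 1: lo=0, hi=10, mid=5, val=46
Step 2: lo=0, hi=4, mid=2, val=27

Found at index 2


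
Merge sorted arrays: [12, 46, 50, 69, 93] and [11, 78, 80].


Take 11 from B
Take 12 from A
Take 46 from A
Take 50 from A
Take 69 from A
Take 78 from B
Take 80 from B

Merged: [11, 12, 46, 50, 69, 78, 80, 93]


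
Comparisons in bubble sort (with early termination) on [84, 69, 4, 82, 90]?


Algorithm: bubble sort (with early termination)
Input: [84, 69, 4, 82, 90]
Sorted: [4, 69, 82, 84, 90]

9


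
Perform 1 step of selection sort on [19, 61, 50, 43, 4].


Initial: [19, 61, 50, 43, 4]
Step 1: min=4 at 4
  Swap: [4, 61, 50, 43, 19]

After 1 step: [4, 61, 50, 43, 19]


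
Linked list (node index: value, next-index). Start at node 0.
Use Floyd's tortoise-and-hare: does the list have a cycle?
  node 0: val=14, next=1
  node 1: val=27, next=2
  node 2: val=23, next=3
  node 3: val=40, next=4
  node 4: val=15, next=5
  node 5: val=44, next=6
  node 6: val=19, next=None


Floyd's tortoise (slow, +1) and hare (fast, +2):
  init: slow=0, fast=0
  step 1: slow=1, fast=2
  step 2: slow=2, fast=4
  step 3: slow=3, fast=6
  step 4: fast -> None, no cycle

Cycle: no


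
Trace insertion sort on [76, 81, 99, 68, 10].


Initial: [76, 81, 99, 68, 10]
Insert 81: [76, 81, 99, 68, 10]
Insert 99: [76, 81, 99, 68, 10]
Insert 68: [68, 76, 81, 99, 10]
Insert 10: [10, 68, 76, 81, 99]

Sorted: [10, 68, 76, 81, 99]


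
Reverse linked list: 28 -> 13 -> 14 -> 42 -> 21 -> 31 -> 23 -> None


Step 1: curr=28, set curr.next=prev(None) | reversed so far: 28
Step 2: curr=13, set curr.next=prev(28) | reversed so far: 13 -> 28
Step 3: curr=14, set curr.next=prev(13) | reversed so far: 14 -> 13 -> 28
Step 4: curr=42, set curr.next=prev(14) | reversed so far: 42 -> 14 -> 13 -> 28
Step 5: curr=21, set curr.next=prev(42) | reversed so far: 21 -> 42 -> 14 -> 13 -> 28
Step 6: curr=31, set curr.next=prev(21) | reversed so far: 31 -> 21 -> 42 -> 14 -> 13 -> 28
Step 7: curr=23, set curr.next=prev(31) | reversed so far: 23 -> 31 -> 21 -> 42 -> 14 -> 13 -> 28

23 -> 31 -> 21 -> 42 -> 14 -> 13 -> 28 -> None


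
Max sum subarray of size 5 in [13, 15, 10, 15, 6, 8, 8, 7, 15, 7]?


[0:5]: 59
[1:6]: 54
[2:7]: 47
[3:8]: 44
[4:9]: 44
[5:10]: 45

Max: 59 at [0:5]


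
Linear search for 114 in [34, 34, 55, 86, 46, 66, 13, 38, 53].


i=0: 34!=114
i=1: 34!=114
i=2: 55!=114
i=3: 86!=114
i=4: 46!=114
i=5: 66!=114
i=6: 13!=114
i=7: 38!=114
i=8: 53!=114

Not found, 9 comps


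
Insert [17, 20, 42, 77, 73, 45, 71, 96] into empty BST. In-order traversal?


Insert 17: root
Insert 20: R from 17
Insert 42: R from 17 -> R from 20
Insert 77: R from 17 -> R from 20 -> R from 42
Insert 73: R from 17 -> R from 20 -> R from 42 -> L from 77
Insert 45: R from 17 -> R from 20 -> R from 42 -> L from 77 -> L from 73
Insert 71: R from 17 -> R from 20 -> R from 42 -> L from 77 -> L from 73 -> R from 45
Insert 96: R from 17 -> R from 20 -> R from 42 -> R from 77

In-order: [17, 20, 42, 45, 71, 73, 77, 96]


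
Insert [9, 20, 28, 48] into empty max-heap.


Insert 9: [9]
Insert 20: [20, 9]
Insert 28: [28, 9, 20]
Insert 48: [48, 28, 20, 9]

Final heap: [48, 28, 20, 9]


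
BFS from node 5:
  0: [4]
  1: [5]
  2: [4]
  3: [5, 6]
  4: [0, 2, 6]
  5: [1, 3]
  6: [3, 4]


Visit 5, enqueue [1, 3]
Visit 1, enqueue []
Visit 3, enqueue [6]
Visit 6, enqueue [4]
Visit 4, enqueue [0, 2]
Visit 0, enqueue []
Visit 2, enqueue []

BFS order: [5, 1, 3, 6, 4, 0, 2]


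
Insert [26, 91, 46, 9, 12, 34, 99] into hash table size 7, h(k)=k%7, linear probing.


Insert 26: h=5 -> slot 5
Insert 91: h=0 -> slot 0
Insert 46: h=4 -> slot 4
Insert 9: h=2 -> slot 2
Insert 12: h=5, 1 probes -> slot 6
Insert 34: h=6, 2 probes -> slot 1
Insert 99: h=1, 2 probes -> slot 3

Table: [91, 34, 9, 99, 46, 26, 12]


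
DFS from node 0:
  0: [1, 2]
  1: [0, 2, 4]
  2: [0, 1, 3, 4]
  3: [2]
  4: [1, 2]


Visit 0, push [2, 1]
Visit 1, push [4, 2]
Visit 2, push [4, 3]
Visit 3, push []
Visit 4, push []

DFS order: [0, 1, 2, 3, 4]


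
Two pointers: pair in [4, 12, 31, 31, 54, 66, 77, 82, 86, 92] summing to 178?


lo=0(4)+hi=9(92)=96
lo=1(12)+hi=9(92)=104
lo=2(31)+hi=9(92)=123
lo=3(31)+hi=9(92)=123
lo=4(54)+hi=9(92)=146
lo=5(66)+hi=9(92)=158
lo=6(77)+hi=9(92)=169
lo=7(82)+hi=9(92)=174
lo=8(86)+hi=9(92)=178

Yes: 86+92=178


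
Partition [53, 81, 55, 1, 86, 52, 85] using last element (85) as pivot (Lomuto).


Pivot: 85
  53 <= 85: advance i (no swap)
  81 <= 85: advance i (no swap)
  55 <= 85: advance i (no swap)
  1 <= 85: advance i (no swap)
  52 <= 85: swap -> [53, 81, 55, 1, 52, 86, 85]
Place pivot at 5: [53, 81, 55, 1, 52, 85, 86]

Partitioned: [53, 81, 55, 1, 52, 85, 86]


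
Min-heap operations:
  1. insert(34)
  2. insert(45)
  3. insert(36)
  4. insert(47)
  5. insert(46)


insert(34) -> [34]
insert(45) -> [34, 45]
insert(36) -> [34, 45, 36]
insert(47) -> [34, 45, 36, 47]
insert(46) -> [34, 45, 36, 47, 46]

Final heap: [34, 45, 36, 47, 46]


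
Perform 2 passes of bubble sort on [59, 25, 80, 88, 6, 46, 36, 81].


Initial: [59, 25, 80, 88, 6, 46, 36, 81]
Pass 1: [25, 59, 80, 6, 46, 36, 81, 88] (5 swaps)
Pass 2: [25, 59, 6, 46, 36, 80, 81, 88] (3 swaps)

After 2 passes: [25, 59, 6, 46, 36, 80, 81, 88]


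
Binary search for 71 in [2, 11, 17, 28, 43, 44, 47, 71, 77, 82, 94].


Step 1: lo=0, hi=10, mid=5, val=44
Step 2: lo=6, hi=10, mid=8, val=77
Step 3: lo=6, hi=7, mid=6, val=47
Step 4: lo=7, hi=7, mid=7, val=71

Found at index 7


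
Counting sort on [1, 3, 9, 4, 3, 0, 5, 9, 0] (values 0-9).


Input: [1, 3, 9, 4, 3, 0, 5, 9, 0]
Counts: [2, 1, 0, 2, 1, 1, 0, 0, 0, 2]

Sorted: [0, 0, 1, 3, 3, 4, 5, 9, 9]


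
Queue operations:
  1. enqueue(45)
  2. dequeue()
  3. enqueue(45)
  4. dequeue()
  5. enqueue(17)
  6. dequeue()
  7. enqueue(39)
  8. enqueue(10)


enqueue(45) -> [45]
dequeue()->45, []
enqueue(45) -> [45]
dequeue()->45, []
enqueue(17) -> [17]
dequeue()->17, []
enqueue(39) -> [39]
enqueue(10) -> [39, 10]

Final queue: [39, 10]


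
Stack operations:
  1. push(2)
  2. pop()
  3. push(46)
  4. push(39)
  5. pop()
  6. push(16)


push(2) -> [2]
pop()->2, []
push(46) -> [46]
push(39) -> [46, 39]
pop()->39, [46]
push(16) -> [46, 16]

Final stack: [46, 16]


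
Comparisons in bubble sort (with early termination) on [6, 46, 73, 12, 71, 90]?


Algorithm: bubble sort (with early termination)
Input: [6, 46, 73, 12, 71, 90]
Sorted: [6, 12, 46, 71, 73, 90]

12


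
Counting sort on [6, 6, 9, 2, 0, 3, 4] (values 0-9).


Input: [6, 6, 9, 2, 0, 3, 4]
Counts: [1, 0, 1, 1, 1, 0, 2, 0, 0, 1]

Sorted: [0, 2, 3, 4, 6, 6, 9]


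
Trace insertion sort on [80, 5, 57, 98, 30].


Initial: [80, 5, 57, 98, 30]
Insert 5: [5, 80, 57, 98, 30]
Insert 57: [5, 57, 80, 98, 30]
Insert 98: [5, 57, 80, 98, 30]
Insert 30: [5, 30, 57, 80, 98]

Sorted: [5, 30, 57, 80, 98]


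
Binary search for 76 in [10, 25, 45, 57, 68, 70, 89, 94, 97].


Step 1: lo=0, hi=8, mid=4, val=68
Step 2: lo=5, hi=8, mid=6, val=89
Step 3: lo=5, hi=5, mid=5, val=70

Not found


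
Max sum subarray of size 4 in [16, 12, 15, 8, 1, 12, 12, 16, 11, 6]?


[0:4]: 51
[1:5]: 36
[2:6]: 36
[3:7]: 33
[4:8]: 41
[5:9]: 51
[6:10]: 45

Max: 51 at [0:4]


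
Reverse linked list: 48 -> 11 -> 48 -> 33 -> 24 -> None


Step 1: curr=48, set curr.next=prev(None) | reversed so far: 48
Step 2: curr=11, set curr.next=prev(48) | reversed so far: 11 -> 48
Step 3: curr=48, set curr.next=prev(11) | reversed so far: 48 -> 11 -> 48
Step 4: curr=33, set curr.next=prev(48) | reversed so far: 33 -> 48 -> 11 -> 48
Step 5: curr=24, set curr.next=prev(33) | reversed so far: 24 -> 33 -> 48 -> 11 -> 48

24 -> 33 -> 48 -> 11 -> 48 -> None


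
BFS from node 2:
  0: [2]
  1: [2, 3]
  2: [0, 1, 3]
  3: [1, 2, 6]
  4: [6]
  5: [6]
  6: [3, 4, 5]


Visit 2, enqueue [0, 1, 3]
Visit 0, enqueue []
Visit 1, enqueue []
Visit 3, enqueue [6]
Visit 6, enqueue [4, 5]
Visit 4, enqueue []
Visit 5, enqueue []

BFS order: [2, 0, 1, 3, 6, 4, 5]


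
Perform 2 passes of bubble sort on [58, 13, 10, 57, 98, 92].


Initial: [58, 13, 10, 57, 98, 92]
Pass 1: [13, 10, 57, 58, 92, 98] (4 swaps)
Pass 2: [10, 13, 57, 58, 92, 98] (1 swaps)

After 2 passes: [10, 13, 57, 58, 92, 98]


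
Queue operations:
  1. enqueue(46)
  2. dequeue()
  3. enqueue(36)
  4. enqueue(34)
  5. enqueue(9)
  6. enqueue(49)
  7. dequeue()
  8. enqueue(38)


enqueue(46) -> [46]
dequeue()->46, []
enqueue(36) -> [36]
enqueue(34) -> [36, 34]
enqueue(9) -> [36, 34, 9]
enqueue(49) -> [36, 34, 9, 49]
dequeue()->36, [34, 9, 49]
enqueue(38) -> [34, 9, 49, 38]

Final queue: [34, 9, 49, 38]


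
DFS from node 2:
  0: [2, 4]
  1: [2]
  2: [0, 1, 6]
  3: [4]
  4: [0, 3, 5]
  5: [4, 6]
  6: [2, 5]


Visit 2, push [6, 1, 0]
Visit 0, push [4]
Visit 4, push [5, 3]
Visit 3, push []
Visit 5, push [6]
Visit 6, push []
Visit 1, push []

DFS order: [2, 0, 4, 3, 5, 6, 1]


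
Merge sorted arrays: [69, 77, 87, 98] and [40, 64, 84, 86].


Take 40 from B
Take 64 from B
Take 69 from A
Take 77 from A
Take 84 from B
Take 86 from B

Merged: [40, 64, 69, 77, 84, 86, 87, 98]


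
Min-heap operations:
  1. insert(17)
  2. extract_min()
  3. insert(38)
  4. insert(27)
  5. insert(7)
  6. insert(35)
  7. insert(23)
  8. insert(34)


insert(17) -> [17]
extract_min()->17, []
insert(38) -> [38]
insert(27) -> [27, 38]
insert(7) -> [7, 38, 27]
insert(35) -> [7, 35, 27, 38]
insert(23) -> [7, 23, 27, 38, 35]
insert(34) -> [7, 23, 27, 38, 35, 34]

Final heap: [7, 23, 27, 38, 35, 34]
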